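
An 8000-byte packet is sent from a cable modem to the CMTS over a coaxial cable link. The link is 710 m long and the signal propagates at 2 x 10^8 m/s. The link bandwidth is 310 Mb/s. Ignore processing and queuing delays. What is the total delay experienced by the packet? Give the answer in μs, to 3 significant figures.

210 μs

L = 8000 × 8 = 64000 bits.
Transmission delay = L/R = 64000 / 310000000 = 206.452 μs.
Propagation delay = d/s = 710 m / 200000000 m/s = 3.55 μs.
Total = 210 μs.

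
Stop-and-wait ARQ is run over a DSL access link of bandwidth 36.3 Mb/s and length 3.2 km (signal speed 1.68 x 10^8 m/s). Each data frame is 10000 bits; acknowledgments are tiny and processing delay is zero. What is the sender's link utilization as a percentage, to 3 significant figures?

87.9 %

t_tx = L/R = 10000/36300000 = 0.000275482 s.
t_prop = 3200/168000000 = 1.90476e-05 s; RTT = 3.80952e-05 s.
Cycle = t_tx + RTT = 0.000313577 s.
Utilization = t_tx / cycle = 0.000275482/0.000313577 = 87.9 %.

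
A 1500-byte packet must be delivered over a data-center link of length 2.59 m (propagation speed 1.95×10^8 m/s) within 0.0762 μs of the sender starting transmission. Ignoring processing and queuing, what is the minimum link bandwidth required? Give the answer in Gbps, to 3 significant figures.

191 Gbps

L = 12000 bits.
Propagation delay = 2.59 / 195000000 = 0.0132821 μs.
Transmission budget = 0.0762 − 0.0132821 = 0.0629179 μs.
R ≥ L / t_tx = 12000 bits / 6.29179e-08 s = 191 Gbps.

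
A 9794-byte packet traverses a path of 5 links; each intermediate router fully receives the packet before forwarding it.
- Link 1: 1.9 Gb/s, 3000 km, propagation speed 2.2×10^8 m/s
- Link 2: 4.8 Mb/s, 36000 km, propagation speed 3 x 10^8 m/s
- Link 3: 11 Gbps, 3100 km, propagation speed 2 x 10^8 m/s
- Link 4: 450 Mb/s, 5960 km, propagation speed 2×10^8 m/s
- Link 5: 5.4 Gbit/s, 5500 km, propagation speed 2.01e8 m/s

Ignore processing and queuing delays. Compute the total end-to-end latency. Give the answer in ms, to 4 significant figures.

L = 9794 × 8 = 78352 bits.
Transmission delays (L/R per hop): 0.0412379, 16.3233, 0.00712291, 0.174116, 0.0145096 ms; sum = 16.5603 ms.
Propagation delays (d/s per hop): 13.6364, 120, 15.5, 29.8, 27.3632 ms; sum = 206.3 ms.
End-to-end = 222.9 ms.

222.9 ms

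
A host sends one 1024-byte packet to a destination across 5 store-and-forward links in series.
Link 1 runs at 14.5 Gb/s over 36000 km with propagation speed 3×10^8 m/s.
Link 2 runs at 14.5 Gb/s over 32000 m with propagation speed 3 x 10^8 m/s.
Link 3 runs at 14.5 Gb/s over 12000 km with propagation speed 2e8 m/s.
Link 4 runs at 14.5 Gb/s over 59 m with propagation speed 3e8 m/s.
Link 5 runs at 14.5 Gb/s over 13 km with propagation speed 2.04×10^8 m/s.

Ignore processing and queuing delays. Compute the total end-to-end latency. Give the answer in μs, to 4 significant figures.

L = 1024 × 8 = 8192 bits.
Transmission delay per hop = L/R = 8192/14500000000 = 0.564966 μs; 5 hops → 2.82483 μs.
Propagation delays (d/s per hop): 120000, 106.667, 60000, 0.196667, 63.7255 μs; sum = 180171 μs.
End-to-end = 180200 μs.

180200 μs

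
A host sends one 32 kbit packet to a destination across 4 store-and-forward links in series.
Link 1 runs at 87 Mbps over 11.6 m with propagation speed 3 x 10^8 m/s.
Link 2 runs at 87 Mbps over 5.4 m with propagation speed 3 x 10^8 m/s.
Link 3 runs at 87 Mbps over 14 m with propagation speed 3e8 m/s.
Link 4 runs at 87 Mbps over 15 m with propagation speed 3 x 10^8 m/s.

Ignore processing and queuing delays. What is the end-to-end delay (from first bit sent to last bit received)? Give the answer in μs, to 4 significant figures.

L = 32000 bits.
Transmission delay per hop = L/R = 32000/87000000 = 367.816 μs; 4 hops → 1471.26 μs.
Propagation delays (d/s per hop): 0.0386667, 0.018, 0.0466667, 0.05 μs; sum = 0.153333 μs.
End-to-end = 1471 μs.

1471 μs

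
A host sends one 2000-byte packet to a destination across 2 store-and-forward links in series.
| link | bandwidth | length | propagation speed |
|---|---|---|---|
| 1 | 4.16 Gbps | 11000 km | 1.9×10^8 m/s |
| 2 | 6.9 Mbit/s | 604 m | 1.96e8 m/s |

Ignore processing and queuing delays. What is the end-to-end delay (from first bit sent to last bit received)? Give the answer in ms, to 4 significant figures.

L = 2000 × 8 = 16000 bits.
Transmission delays (L/R per hop): 0.00384615, 2.31884 ms; sum = 2.32269 ms.
Propagation delays (d/s per hop): 57.8947, 0.00308163 ms; sum = 57.8978 ms.
End-to-end = 60.22 ms.

60.22 ms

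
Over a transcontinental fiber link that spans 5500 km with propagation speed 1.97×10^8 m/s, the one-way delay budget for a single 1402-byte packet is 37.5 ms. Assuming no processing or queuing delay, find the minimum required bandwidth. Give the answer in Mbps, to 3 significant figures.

L = 11216 bits.
Propagation delay = 5500000 / 197000000 = 27.9188 ms.
Transmission budget = 37.5 − 27.9188 = 9.58122 ms.
R ≥ L / t_tx = 11216 bits / 0.00958122 s = 1.17 Mbps.

1.17 Mbps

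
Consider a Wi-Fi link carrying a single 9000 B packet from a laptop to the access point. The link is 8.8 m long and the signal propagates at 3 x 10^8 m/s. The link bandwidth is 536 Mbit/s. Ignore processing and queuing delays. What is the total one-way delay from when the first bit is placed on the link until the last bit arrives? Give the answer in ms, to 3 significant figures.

L = 9000 × 8 = 72000 bits.
Transmission delay = L/R = 72000 / 536000000 = 0.134328 ms.
Propagation delay = d/s = 8.8 m / 300000000 m/s = 2.93333e-05 ms.
Total = 0.134 ms.

0.134 ms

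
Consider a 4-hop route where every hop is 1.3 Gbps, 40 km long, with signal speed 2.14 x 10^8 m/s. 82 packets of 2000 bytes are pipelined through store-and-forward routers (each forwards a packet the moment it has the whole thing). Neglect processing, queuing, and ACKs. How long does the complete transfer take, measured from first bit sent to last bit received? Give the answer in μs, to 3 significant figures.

Per-hop transmission t_tx = L/R = 16000/1300000000 = 12.3077 μs.
Per-hop propagation t_prop = 40000/214000000 = 186.916 μs.
Pipeline fill: first packet needs 4·t_tx to clear all hops; remaining 81 packets each add one t_tx.
Total = (4+82-1)·t_tx + 4·t_prop = 85·12.3077 + 4·186.916 = 1790 μs.

1790 μs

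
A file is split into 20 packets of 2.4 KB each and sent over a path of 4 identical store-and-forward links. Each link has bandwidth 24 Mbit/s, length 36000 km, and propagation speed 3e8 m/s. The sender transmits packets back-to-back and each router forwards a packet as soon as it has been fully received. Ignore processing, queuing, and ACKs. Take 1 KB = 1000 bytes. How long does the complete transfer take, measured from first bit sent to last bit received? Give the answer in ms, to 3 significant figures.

Per-hop transmission t_tx = L/R = 19200/24000000 = 0.8 ms.
Per-hop propagation t_prop = 36000000/300000000 = 120 ms.
Pipeline fill: first packet needs 4·t_tx to clear all hops; remaining 19 packets each add one t_tx.
Total = (4+20-1)·t_tx + 4·t_prop = 23·0.8 + 4·120 = 498 ms.

498 ms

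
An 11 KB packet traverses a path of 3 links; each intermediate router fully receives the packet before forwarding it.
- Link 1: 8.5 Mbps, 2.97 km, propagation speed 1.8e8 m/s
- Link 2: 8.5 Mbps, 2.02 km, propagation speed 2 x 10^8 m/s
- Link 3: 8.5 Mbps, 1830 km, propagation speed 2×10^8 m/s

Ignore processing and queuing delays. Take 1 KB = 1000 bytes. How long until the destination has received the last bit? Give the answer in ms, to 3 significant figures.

40.2 ms

L = 88000 bits.
Transmission delay per hop = L/R = 88000/8500000 = 10.3529 ms; 3 hops → 31.0588 ms.
Propagation delays (d/s per hop): 0.0165, 0.0101, 9.15 ms; sum = 9.1766 ms.
End-to-end = 40.2 ms.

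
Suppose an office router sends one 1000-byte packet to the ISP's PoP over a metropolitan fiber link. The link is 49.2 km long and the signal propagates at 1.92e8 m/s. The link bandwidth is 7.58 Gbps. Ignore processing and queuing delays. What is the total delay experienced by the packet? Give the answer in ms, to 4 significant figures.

0.2573 ms

L = 1000 × 8 = 8000 bits.
Transmission delay = L/R = 8000 / 7580000000 = 0.00105541 ms.
Propagation delay = d/s = 49200 m / 192000000 m/s = 0.25625 ms.
Total = 0.2573 ms.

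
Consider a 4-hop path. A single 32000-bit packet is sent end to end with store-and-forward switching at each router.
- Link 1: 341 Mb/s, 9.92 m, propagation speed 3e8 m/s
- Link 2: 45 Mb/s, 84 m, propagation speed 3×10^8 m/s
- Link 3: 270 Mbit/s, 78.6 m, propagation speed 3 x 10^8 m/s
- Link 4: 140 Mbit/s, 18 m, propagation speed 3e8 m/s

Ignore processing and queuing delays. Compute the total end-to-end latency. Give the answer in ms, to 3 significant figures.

1.15 ms

Transmission delays (L/R per hop): 0.0938416, 0.711111, 0.118519, 0.228571 ms; sum = 1.15204 ms.
Propagation delays (d/s per hop): 3.30667e-05, 0.00028, 0.000262, 6e-05 ms; sum = 0.000635067 ms.
End-to-end = 1.15 ms.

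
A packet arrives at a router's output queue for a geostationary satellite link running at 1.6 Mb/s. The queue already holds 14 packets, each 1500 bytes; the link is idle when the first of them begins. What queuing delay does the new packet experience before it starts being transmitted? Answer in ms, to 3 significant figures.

Each queued packet: L/R = 12000/1600000 = 7.5 ms.
14 queued → 105 ms.
Queuing delay = 105 ms.

105 ms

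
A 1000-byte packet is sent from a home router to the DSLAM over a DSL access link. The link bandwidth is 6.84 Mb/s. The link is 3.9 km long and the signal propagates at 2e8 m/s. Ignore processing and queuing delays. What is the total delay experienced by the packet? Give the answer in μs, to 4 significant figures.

1189 μs

L = 1000 × 8 = 8000 bits.
Transmission delay = L/R = 8000 / 6840000 = 1169.59 μs.
Propagation delay = d/s = 3900 m / 200000000 m/s = 19.5 μs.
Total = 1189 μs.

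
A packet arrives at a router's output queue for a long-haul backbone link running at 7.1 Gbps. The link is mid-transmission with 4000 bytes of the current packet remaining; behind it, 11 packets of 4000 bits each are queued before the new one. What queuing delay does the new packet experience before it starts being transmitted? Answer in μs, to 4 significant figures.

Each queued packet: L/R = 4000/7100000000 = 0.56338 μs.
11 queued → 6.19718 μs.
Plus remaining 32000 bits of current packet: 4.50704 μs.
Queuing delay = 10.70 μs.

10.70 μs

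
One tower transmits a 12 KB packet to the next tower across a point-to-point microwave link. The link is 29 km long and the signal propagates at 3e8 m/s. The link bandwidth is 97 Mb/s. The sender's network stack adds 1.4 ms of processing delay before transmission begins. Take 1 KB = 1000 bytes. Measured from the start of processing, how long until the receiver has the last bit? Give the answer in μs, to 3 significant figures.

2490 μs

L = 96000 bits.
Transmission delay = L/R = 96000 / 97000000 = 989.691 μs.
Propagation delay = d/s = 29000 m / 300000000 m/s = 96.6667 μs.
Plus processing delay 1.4 ms = 1400 μs.
Total = 2490 μs.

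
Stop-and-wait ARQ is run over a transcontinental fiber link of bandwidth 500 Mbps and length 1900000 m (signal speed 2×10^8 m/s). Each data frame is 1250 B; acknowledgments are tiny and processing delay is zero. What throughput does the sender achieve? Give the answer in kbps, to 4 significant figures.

525.8 kbps

t_tx = L/R = 10000/500000000 = 2e-05 s.
t_prop = 1900000/200000000 = 0.0095 s; RTT = 0.019 s.
Cycle = t_tx + RTT = 0.01902 s.
Throughput = L / cycle = 10000 / 0.01902 = 525.8 kbps.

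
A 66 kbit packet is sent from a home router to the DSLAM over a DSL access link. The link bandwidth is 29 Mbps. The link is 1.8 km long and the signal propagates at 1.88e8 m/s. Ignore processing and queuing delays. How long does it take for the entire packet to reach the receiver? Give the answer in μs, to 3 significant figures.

L = 66000 bits.
Transmission delay = L/R = 66000 / 29000000 = 2275.86 μs.
Propagation delay = d/s = 1800 m / 188000000 m/s = 9.57447 μs.
Total = 2290 μs.

2290 μs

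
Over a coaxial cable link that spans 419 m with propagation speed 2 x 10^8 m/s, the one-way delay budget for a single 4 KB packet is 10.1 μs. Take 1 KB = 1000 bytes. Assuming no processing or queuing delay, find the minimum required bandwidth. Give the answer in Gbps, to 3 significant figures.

4.00 Gbps

L = 32000 bits.
Propagation delay = 419 / 200000000 = 2.095 μs.
Transmission budget = 10.1 − 2.095 = 8.005 μs.
R ≥ L / t_tx = 32000 bits / 8.005e-06 s = 4.00 Gbps.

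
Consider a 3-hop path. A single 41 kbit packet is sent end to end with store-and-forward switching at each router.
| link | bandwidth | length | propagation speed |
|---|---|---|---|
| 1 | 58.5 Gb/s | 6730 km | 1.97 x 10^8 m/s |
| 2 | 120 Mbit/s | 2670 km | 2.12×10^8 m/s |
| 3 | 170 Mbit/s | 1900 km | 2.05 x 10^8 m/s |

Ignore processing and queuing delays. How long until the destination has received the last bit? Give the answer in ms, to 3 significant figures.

L = 41000 bits.
Transmission delays (L/R per hop): 0.000700855, 0.341667, 0.241176 ms; sum = 0.583544 ms.
Propagation delays (d/s per hop): 34.1624, 12.5943, 9.26829 ms; sum = 56.0251 ms.
End-to-end = 56.6 ms.

56.6 ms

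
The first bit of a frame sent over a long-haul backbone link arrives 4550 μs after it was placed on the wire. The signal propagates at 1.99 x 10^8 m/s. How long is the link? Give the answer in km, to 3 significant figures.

905 km

d = s × t_prop = 199000000 × 0.00455 = 905 km.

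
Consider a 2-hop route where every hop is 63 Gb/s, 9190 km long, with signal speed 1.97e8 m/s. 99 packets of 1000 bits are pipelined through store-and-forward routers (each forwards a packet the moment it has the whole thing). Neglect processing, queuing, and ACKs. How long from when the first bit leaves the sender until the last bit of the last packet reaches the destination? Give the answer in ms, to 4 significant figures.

Per-hop transmission t_tx = L/R = 1000/63000000000 = 1.5873e-05 ms.
Per-hop propagation t_prop = 9190000/197000000 = 46.6497 ms.
Pipeline fill: first packet needs 2·t_tx to clear all hops; remaining 98 packets each add one t_tx.
Total = (2+99-1)·t_tx + 2·t_prop = 100·1.5873e-05 + 2·46.6497 = 93.30 ms.

93.30 ms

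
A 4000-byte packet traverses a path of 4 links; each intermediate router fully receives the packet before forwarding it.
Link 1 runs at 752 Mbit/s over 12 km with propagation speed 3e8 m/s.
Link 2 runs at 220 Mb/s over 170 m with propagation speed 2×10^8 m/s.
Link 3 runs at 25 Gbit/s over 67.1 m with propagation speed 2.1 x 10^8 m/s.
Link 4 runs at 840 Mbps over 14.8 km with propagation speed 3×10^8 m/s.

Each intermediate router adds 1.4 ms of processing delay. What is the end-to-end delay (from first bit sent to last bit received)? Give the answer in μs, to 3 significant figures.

4520 μs

L = 4000 × 8 = 32000 bits.
Transmission delays (L/R per hop): 42.5532, 145.455, 1.28, 38.0952 μs; sum = 227.383 μs.
Propagation delays (d/s per hop): 40, 0.85, 0.319524, 49.3333 μs; sum = 90.5029 μs.
Processing at 3 router(s): 3 × 1.4 ms = 4200 μs.
End-to-end = 4520 μs.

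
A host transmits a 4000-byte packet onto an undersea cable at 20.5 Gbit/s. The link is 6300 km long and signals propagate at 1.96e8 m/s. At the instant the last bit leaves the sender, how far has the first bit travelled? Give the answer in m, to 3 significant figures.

t_tx = L/R = 32000/20500000000 = 1.56098e-06 s.
Distance = s × t_tx = 196000000 × 1.56098e-06 = 306 m.

306 m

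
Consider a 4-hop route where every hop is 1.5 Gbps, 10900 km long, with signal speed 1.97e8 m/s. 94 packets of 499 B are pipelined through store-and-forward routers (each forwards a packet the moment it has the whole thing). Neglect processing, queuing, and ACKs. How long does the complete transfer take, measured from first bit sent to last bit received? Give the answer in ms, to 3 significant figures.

Per-hop transmission t_tx = L/R = 3992/1500000000 = 0.00266133 ms.
Per-hop propagation t_prop = 10900000/197000000 = 55.3299 ms.
Pipeline fill: first packet needs 4·t_tx to clear all hops; remaining 93 packets each add one t_tx.
Total = (4+94-1)·t_tx + 4·t_prop = 97·0.00266133 + 4·55.3299 = 222 ms.

222 ms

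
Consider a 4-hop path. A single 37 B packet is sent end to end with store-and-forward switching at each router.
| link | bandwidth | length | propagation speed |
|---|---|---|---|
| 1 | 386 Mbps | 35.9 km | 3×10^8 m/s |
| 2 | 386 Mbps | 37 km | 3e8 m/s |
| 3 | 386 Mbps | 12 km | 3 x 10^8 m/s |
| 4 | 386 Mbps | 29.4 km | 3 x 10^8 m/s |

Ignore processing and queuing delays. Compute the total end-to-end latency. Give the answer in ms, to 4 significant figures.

0.3841 ms

L = 37 × 8 = 296 bits.
Transmission delay per hop = L/R = 296/386000000 = 0.000766839 ms; 4 hops → 0.00306736 ms.
Propagation delays (d/s per hop): 0.119667, 0.123333, 0.04, 0.098 ms; sum = 0.381 ms.
End-to-end = 0.3841 ms.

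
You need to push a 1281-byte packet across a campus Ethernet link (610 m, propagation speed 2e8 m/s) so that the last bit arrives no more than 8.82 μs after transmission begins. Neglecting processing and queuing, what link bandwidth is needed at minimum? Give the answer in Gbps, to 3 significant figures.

L = 10248 bits.
Propagation delay = 610 / 200000000 = 3.05 μs.
Transmission budget = 8.82 − 3.05 = 5.77 μs.
R ≥ L / t_tx = 10248 bits / 5.77e-06 s = 1.78 Gbps.

1.78 Gbps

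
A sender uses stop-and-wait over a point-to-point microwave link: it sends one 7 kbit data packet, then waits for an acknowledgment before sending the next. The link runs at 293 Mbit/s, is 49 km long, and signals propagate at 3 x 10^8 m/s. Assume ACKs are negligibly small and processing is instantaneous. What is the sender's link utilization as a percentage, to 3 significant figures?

6.82 %

t_tx = L/R = 7000/293000000 = 2.38908e-05 s.
t_prop = 49000/300000000 = 0.000163333 s; RTT = 0.000326667 s.
Cycle = t_tx + RTT = 0.000350557 s.
Utilization = t_tx / cycle = 2.38908e-05/0.000350557 = 6.82 %.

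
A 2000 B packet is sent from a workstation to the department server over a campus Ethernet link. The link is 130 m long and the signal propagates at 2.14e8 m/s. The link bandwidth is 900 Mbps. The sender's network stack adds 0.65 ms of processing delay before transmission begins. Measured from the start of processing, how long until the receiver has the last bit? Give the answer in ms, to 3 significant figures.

L = 2000 × 8 = 16000 bits.
Transmission delay = L/R = 16000 / 900000000 = 0.0177778 ms.
Propagation delay = d/s = 130 m / 214000000 m/s = 0.000607477 ms.
Plus processing delay 0.65 ms = 0.65 ms.
Total = 0.668 ms.

0.668 ms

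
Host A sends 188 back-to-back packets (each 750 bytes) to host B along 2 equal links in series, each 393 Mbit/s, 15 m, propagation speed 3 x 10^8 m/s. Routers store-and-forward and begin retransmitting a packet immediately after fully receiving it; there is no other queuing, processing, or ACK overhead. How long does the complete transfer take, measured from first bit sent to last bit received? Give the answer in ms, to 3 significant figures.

Per-hop transmission t_tx = L/R = 6000/393000000 = 0.0152672 ms.
Per-hop propagation t_prop = 15/300000000 = 5e-05 ms.
Pipeline fill: first packet needs 2·t_tx to clear all hops; remaining 187 packets each add one t_tx.
Total = (2+188-1)·t_tx + 2·t_prop = 189·0.0152672 + 2·5e-05 = 2.89 ms.

2.89 ms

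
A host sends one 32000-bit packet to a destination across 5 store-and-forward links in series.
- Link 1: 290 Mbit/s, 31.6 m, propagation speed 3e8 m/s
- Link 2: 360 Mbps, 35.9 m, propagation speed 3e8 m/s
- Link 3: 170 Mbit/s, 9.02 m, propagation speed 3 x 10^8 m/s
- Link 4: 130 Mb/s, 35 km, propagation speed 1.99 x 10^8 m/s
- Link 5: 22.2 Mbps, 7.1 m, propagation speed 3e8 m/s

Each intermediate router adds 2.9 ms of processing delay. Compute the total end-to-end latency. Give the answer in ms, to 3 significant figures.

13.9 ms

Transmission delays (L/R per hop): 0.110345, 0.0888889, 0.188235, 0.246154, 1.44144 ms; sum = 2.07506 ms.
Propagation delays (d/s per hop): 0.000105333, 0.000119667, 3.00667e-05, 0.175879, 2.36667e-05 ms; sum = 0.176158 ms.
Processing at 4 router(s): 4 × 2.9 ms = 11.6 ms.
End-to-end = 13.9 ms.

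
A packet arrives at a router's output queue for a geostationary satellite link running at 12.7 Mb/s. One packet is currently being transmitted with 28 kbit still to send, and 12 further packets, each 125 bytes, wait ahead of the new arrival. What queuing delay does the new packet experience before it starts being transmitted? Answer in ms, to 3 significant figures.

Each queued packet: L/R = 1000/12700000 = 0.0787402 ms.
12 queued → 0.944882 ms.
Plus remaining 28000 bits of current packet: 2.20472 ms.
Queuing delay = 3.15 ms.

3.15 ms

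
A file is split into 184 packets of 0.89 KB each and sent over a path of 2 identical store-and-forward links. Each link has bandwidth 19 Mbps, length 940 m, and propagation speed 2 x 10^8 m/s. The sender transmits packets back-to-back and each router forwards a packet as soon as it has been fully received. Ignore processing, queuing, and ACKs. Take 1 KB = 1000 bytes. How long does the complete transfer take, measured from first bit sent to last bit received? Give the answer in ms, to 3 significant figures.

69.3 ms

Per-hop transmission t_tx = L/R = 7120/19000000 = 0.374737 ms.
Per-hop propagation t_prop = 940/200000000 = 0.0047 ms.
Pipeline fill: first packet needs 2·t_tx to clear all hops; remaining 183 packets each add one t_tx.
Total = (2+184-1)·t_tx + 2·t_prop = 185·0.374737 + 2·0.0047 = 69.3 ms.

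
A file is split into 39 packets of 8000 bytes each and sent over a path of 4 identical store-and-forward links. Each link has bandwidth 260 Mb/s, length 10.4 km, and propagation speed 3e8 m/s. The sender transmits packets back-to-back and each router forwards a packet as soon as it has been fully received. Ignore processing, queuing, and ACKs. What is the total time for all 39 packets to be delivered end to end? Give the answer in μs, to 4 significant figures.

Per-hop transmission t_tx = L/R = 64000/260000000 = 246.154 μs.
Per-hop propagation t_prop = 10400/300000000 = 34.6667 μs.
Pipeline fill: first packet needs 4·t_tx to clear all hops; remaining 38 packets each add one t_tx.
Total = (4+39-1)·t_tx + 4·t_prop = 42·246.154 + 4·34.6667 = 10480 μs.

10480 μs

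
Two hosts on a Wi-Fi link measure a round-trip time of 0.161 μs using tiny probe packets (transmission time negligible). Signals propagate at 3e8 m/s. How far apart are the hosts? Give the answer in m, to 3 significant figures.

One-way propagation = RTT/2 = 0.0805 μs.
d = s × t = 300000000 × 8.05e-08 = 24.2 m.

24.2 m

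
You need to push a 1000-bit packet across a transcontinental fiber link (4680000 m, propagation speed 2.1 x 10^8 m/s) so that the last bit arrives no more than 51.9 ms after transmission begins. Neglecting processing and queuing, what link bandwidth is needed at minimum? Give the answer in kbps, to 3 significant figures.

33.8 kbps

Propagation delay = 4680000 / 210000000 = 22.2857 ms.
Transmission budget = 51.9 − 22.2857 = 29.6143 ms.
R ≥ L / t_tx = 1000 bits / 0.0296143 s = 33.8 kbps.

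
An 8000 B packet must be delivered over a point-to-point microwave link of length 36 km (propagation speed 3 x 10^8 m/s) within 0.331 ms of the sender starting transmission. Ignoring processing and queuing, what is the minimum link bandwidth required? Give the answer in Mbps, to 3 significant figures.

303 Mbps

L = 64000 bits.
Propagation delay = 36000 / 300000000 = 0.12 ms.
Transmission budget = 0.331 − 0.12 = 0.211 ms.
R ≥ L / t_tx = 64000 bits / 0.000211 s = 303 Mbps.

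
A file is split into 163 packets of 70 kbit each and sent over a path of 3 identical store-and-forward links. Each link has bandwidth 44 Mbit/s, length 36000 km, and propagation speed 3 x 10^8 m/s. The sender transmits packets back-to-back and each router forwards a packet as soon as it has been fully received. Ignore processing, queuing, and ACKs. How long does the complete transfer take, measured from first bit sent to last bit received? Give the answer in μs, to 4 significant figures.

Per-hop transmission t_tx = L/R = 70000/44000000 = 1590.91 μs.
Per-hop propagation t_prop = 36000000/300000000 = 120000 μs.
Pipeline fill: first packet needs 3·t_tx to clear all hops; remaining 162 packets each add one t_tx.
Total = (3+163-1)·t_tx + 3·t_prop = 165·1590.91 + 3·120000 = 622500 μs.

622500 μs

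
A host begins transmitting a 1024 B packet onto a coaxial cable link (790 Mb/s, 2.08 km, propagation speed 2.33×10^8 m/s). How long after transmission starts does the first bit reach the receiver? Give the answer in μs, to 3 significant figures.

First bit experiences only propagation delay: d/s = 2080/233000000 = 8.93 μs.

8.93 μs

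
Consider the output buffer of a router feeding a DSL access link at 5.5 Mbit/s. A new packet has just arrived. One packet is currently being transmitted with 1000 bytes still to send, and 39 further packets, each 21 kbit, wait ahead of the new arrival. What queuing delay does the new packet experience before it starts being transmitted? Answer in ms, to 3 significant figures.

Each queued packet: L/R = 21000/5500000 = 3.81818 ms.
39 queued → 148.909 ms.
Plus remaining 8000 bits of current packet: 1.45455 ms.
Queuing delay = 150 ms.

150 ms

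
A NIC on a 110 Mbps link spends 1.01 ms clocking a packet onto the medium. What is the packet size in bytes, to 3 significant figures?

13900 bytes

L = R × t_tx = 110000000 b/s × 0.00101 s = 111100 bits.
In bytes: 111100 / 8 = 13900 bytes.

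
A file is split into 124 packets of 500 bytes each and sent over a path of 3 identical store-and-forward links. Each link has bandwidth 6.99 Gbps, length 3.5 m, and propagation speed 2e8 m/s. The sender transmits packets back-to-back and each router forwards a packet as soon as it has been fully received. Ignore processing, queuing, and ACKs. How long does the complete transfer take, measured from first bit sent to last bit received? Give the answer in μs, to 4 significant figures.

Per-hop transmission t_tx = L/R = 4000/6990000000 = 0.572246 μs.
Per-hop propagation t_prop = 3.5/200000000 = 0.0175 μs.
Pipeline fill: first packet needs 3·t_tx to clear all hops; remaining 123 packets each add one t_tx.
Total = (3+124-1)·t_tx + 3·t_prop = 126·0.572246 + 3·0.0175 = 72.16 μs.

72.16 μs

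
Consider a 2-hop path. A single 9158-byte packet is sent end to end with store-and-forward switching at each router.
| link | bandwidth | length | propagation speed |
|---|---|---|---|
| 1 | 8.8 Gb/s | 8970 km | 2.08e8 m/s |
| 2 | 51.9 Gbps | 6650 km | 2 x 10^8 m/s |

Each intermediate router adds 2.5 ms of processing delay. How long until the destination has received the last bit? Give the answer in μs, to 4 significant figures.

78880 μs

L = 9158 × 8 = 73264 bits.
Transmission delays (L/R per hop): 8.32545, 1.41164 μs; sum = 9.73709 μs.
Propagation delays (d/s per hop): 43125, 33250 μs; sum = 76375 μs.
Processing at 1 router(s): 1 × 2.5 ms = 2500 μs.
End-to-end = 78880 μs.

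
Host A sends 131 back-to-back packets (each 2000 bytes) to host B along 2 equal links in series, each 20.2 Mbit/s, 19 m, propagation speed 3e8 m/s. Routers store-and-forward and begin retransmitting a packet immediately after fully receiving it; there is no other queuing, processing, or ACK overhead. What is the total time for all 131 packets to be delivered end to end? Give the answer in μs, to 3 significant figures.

105000 μs

Per-hop transmission t_tx = L/R = 16000/20200000 = 792.079 μs.
Per-hop propagation t_prop = 19/300000000 = 0.0633333 μs.
Pipeline fill: first packet needs 2·t_tx to clear all hops; remaining 130 packets each add one t_tx.
Total = (2+131-1)·t_tx + 2·t_prop = 132·792.079 + 2·0.0633333 = 105000 μs.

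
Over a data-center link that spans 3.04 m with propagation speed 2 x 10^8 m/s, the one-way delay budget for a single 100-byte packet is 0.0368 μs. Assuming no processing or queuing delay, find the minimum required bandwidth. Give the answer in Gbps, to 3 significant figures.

37.0 Gbps

L = 800 bits.
Propagation delay = 3.04 / 200000000 = 0.0152 μs.
Transmission budget = 0.0368 − 0.0152 = 0.0216 μs.
R ≥ L / t_tx = 800 bits / 2.16e-08 s = 37.0 Gbps.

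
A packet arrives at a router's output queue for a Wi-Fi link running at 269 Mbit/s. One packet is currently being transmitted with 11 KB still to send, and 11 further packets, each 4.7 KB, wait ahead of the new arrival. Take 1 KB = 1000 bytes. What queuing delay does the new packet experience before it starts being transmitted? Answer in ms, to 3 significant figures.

1.86 ms

Each queued packet: L/R = 37600/269000000 = 0.139777 ms.
11 queued → 1.53755 ms.
Plus remaining 88000 bits of current packet: 0.327138 ms.
Queuing delay = 1.86 ms.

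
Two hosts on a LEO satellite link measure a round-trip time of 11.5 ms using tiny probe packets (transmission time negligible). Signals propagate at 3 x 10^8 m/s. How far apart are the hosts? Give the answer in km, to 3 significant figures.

One-way propagation = RTT/2 = 5.75 ms.
d = s × t = 300000000 × 0.00575 = 1730 km.

1730 km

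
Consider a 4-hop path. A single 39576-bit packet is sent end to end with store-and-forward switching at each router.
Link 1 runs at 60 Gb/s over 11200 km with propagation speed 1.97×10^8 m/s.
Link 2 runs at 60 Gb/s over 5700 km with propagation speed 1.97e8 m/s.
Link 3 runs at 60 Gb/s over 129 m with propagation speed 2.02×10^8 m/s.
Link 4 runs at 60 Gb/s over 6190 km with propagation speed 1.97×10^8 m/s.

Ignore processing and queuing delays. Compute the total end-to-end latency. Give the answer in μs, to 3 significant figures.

117000 μs

Transmission delay per hop = L/R = 39576/60000000000 = 0.6596 μs; 4 hops → 2.6384 μs.
Propagation delays (d/s per hop): 56852.8, 28934, 0.638614, 31421.3 μs; sum = 117209 μs.
End-to-end = 117000 μs.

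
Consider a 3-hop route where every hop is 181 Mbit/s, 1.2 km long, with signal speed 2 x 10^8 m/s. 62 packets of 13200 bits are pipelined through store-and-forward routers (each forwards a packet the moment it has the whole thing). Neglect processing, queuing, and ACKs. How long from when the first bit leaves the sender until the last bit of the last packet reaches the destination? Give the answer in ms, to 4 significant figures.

Per-hop transmission t_tx = L/R = 13200/181000000 = 0.0729282 ms.
Per-hop propagation t_prop = 1200/200000000 = 0.006 ms.
Pipeline fill: first packet needs 3·t_tx to clear all hops; remaining 61 packets each add one t_tx.
Total = (3+62-1)·t_tx + 3·t_prop = 64·0.0729282 + 3·0.006 = 4.685 ms.

4.685 ms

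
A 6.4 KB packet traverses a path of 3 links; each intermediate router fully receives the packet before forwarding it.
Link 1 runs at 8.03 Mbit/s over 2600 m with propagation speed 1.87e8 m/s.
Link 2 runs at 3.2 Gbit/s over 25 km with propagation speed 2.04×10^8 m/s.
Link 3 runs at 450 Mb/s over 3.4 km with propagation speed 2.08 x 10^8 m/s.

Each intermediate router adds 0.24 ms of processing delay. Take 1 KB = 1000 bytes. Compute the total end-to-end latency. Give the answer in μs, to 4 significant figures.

L = 51200 bits.
Transmission delays (L/R per hop): 6376.09, 16, 113.778 μs; sum = 6505.87 μs.
Propagation delays (d/s per hop): 13.9037, 122.549, 16.3462 μs; sum = 152.799 μs.
Processing at 2 router(s): 2 × 0.24 ms = 480 μs.
End-to-end = 7139 μs.

7139 μs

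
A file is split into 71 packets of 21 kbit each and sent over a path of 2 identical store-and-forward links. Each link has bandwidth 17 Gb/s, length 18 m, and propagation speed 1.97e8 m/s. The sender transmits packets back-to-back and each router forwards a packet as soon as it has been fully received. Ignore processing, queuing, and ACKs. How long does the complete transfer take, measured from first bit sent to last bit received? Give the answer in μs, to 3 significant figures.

Per-hop transmission t_tx = L/R = 21000/17000000000 = 1.23529 μs.
Per-hop propagation t_prop = 18/197000000 = 0.0913706 μs.
Pipeline fill: first packet needs 2·t_tx to clear all hops; remaining 70 packets each add one t_tx.
Total = (2+71-1)·t_tx + 2·t_prop = 72·1.23529 + 2·0.0913706 = 89.1 μs.

89.1 μs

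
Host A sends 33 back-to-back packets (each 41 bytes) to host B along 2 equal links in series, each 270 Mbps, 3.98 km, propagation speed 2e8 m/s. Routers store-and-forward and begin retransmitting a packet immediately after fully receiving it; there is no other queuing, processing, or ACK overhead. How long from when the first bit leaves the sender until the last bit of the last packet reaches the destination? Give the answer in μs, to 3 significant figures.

81.1 μs

Per-hop transmission t_tx = L/R = 328/270000000 = 1.21481 μs.
Per-hop propagation t_prop = 3980/200000000 = 19.9 μs.
Pipeline fill: first packet needs 2·t_tx to clear all hops; remaining 32 packets each add one t_tx.
Total = (2+33-1)·t_tx + 2·t_prop = 34·1.21481 + 2·19.9 = 81.1 μs.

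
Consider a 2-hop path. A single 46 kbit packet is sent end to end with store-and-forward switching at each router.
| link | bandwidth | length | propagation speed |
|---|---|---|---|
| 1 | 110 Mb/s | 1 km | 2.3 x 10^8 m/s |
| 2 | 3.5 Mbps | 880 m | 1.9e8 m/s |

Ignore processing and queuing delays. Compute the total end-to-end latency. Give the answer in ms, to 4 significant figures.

13.57 ms

L = 46000 bits.
Transmission delays (L/R per hop): 0.418182, 13.1429 ms; sum = 13.561 ms.
Propagation delays (d/s per hop): 0.00434783, 0.00463158 ms; sum = 0.00897941 ms.
End-to-end = 13.57 ms.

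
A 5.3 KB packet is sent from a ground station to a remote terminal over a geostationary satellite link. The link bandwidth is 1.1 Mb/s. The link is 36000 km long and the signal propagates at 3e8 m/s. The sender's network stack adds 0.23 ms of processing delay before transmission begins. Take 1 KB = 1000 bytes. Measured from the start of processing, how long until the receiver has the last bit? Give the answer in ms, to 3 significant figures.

159 ms

L = 42400 bits.
Transmission delay = L/R = 42400 / 1100000 = 38.5455 ms.
Propagation delay = d/s = 36000000 m / 300000000 m/s = 120 ms.
Plus processing delay 0.23 ms = 0.23 ms.
Total = 159 ms.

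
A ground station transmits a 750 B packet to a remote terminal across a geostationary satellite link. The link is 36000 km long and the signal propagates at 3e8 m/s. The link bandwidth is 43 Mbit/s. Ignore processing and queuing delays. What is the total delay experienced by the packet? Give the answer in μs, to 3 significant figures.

120000 μs

L = 750 × 8 = 6000 bits.
Transmission delay = L/R = 6000 / 43000000 = 139.535 μs.
Propagation delay = d/s = 36000000 m / 300000000 m/s = 120000 μs.
Total = 120000 μs.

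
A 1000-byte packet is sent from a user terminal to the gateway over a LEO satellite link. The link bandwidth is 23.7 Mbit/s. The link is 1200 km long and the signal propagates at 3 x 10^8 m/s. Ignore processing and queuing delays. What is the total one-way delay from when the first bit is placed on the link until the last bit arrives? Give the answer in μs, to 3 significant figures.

4340 μs

L = 1000 × 8 = 8000 bits.
Transmission delay = L/R = 8000 / 23700000 = 337.553 μs.
Propagation delay = d/s = 1200000 m / 300000000 m/s = 4000 μs.
Total = 4340 μs.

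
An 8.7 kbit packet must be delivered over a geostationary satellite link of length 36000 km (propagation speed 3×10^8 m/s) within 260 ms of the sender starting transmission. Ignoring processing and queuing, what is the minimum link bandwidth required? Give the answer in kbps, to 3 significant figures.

Propagation delay = 36000000 / 300000000 = 120 ms.
Transmission budget = 260 − 120 = 140 ms.
R ≥ L / t_tx = 8700 bits / 0.14 s = 62.1 kbps.

62.1 kbps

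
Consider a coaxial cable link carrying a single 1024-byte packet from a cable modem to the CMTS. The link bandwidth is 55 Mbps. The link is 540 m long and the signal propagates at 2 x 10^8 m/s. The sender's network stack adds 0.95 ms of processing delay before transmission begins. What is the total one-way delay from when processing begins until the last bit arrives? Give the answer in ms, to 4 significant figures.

1.102 ms

L = 1024 × 8 = 8192 bits.
Transmission delay = L/R = 8192 / 55000000 = 0.148945 ms.
Propagation delay = d/s = 540 m / 200000000 m/s = 0.0027 ms.
Plus processing delay 0.95 ms = 0.95 ms.
Total = 1.102 ms.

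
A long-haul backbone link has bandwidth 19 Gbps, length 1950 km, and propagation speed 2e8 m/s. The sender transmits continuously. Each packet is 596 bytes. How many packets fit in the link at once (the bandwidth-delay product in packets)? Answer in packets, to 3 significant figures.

38900 packets

Propagation delay = 1950000 / 200000000 = 0.00975 s.
BDP = R × t_prop = 19000000000 × 0.00975 = 185250000 bits.
In packets of 4768 bits: 38900 packets.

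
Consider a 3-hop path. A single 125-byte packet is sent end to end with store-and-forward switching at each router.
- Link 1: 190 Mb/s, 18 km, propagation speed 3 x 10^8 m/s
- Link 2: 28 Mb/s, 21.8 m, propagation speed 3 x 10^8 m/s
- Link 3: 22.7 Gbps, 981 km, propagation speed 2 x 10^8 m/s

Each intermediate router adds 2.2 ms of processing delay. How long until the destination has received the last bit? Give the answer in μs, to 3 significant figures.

9410 μs

L = 125 × 8 = 1000 bits.
Transmission delays (L/R per hop): 5.26316, 35.7143, 0.0440529 μs; sum = 41.0215 μs.
Propagation delays (d/s per hop): 60, 0.0726667, 4905 μs; sum = 4965.07 μs.
Processing at 2 router(s): 2 × 2.2 ms = 4400 μs.
End-to-end = 9410 μs.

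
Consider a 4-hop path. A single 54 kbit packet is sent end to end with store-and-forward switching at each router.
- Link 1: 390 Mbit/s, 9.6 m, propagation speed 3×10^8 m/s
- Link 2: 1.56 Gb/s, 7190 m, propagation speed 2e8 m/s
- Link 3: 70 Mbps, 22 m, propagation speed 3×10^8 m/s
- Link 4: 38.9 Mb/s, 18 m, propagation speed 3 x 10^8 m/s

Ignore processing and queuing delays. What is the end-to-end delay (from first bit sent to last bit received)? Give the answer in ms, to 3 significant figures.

2.37 ms

L = 54000 bits.
Transmission delays (L/R per hop): 0.138462, 0.0346154, 0.771429, 1.38817 ms; sum = 2.33268 ms.
Propagation delays (d/s per hop): 3.2e-05, 0.03595, 7.33333e-05, 6e-05 ms; sum = 0.0361153 ms.
End-to-end = 2.37 ms.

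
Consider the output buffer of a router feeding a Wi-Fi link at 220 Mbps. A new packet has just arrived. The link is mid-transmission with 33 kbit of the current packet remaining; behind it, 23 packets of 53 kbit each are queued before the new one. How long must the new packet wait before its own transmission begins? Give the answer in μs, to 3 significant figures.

Each queued packet: L/R = 53000/220000000 = 240.909 μs.
23 queued → 5540.91 μs.
Plus remaining 33000 bits of current packet: 150 μs.
Queuing delay = 5690 μs.

5690 μs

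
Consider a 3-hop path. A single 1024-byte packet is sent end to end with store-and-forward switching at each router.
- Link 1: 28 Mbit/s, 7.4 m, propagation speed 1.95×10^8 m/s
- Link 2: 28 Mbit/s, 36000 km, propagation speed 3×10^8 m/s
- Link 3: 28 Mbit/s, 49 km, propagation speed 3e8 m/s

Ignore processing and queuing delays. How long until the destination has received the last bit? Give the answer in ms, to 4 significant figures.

121.0 ms

L = 1024 × 8 = 8192 bits.
Transmission delay per hop = L/R = 8192/28000000 = 0.292571 ms; 3 hops → 0.877714 ms.
Propagation delays (d/s per hop): 3.79487e-05, 120, 0.163333 ms; sum = 120.163 ms.
End-to-end = 121.0 ms.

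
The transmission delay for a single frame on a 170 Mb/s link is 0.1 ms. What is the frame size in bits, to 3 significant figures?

17000 bits

L = R × t_tx = 170000000 b/s × 0.0001 s = 17000 bits.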